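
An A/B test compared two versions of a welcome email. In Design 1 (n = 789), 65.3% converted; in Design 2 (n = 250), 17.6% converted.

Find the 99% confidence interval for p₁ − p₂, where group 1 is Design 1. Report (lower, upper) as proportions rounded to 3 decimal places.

Each SE is √(p̂(1−p̂)/n): √(0.6530·0.3470/789) = 0.01695 and √(0.1760·0.8240/250) = 0.02409.
SE(p̂₁ − p̂₂) = √(SE₁² + SE₂²) = √(0.0002873025 + 0.0005803281) = 0.02946, since the two samples are independent.
At 99% confidence z* = 2.576; margin = 2.576 × 0.02946 = 0.07589.
The difference is 0.6530 − 0.1760 = 0.4770, so the interval is 0.4770 ± 0.07589 = (0.401, 0.553).

(0.401, 0.553)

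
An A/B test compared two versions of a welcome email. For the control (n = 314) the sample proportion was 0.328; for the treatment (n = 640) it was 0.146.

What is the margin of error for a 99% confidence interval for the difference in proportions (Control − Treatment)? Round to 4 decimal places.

0.0771

Each SE is √(p̂(1−p̂)/n): √(0.3280·0.6720/314) = 0.02649 and √(0.1460·0.8540/640) = 0.01396.
SE(p̂₁ − p̂₂) = √(SE₁² + SE₂²) = √(0.0007017201 + 0.0001948816) = 0.02994, since the two samples are independent.
At 99% confidence z* = 2.576; margin = 2.576 × 0.02994 = 0.07713.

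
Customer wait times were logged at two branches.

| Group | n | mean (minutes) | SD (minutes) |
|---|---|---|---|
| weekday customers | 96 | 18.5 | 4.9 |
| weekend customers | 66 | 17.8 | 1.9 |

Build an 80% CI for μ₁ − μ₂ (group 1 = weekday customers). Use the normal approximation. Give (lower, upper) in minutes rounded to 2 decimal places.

(-0.01, 1.41)

Per-group SEs: s₁/√n₁ = 4.9/√96 = 0.5001, s₂/√n₂ = 1.9/√66 = 0.2339.
Unpooled SE of the difference: √(0.25010001 + 0.05470921) = 0.5521.
Margin of error = z* · SE = 1.282 × 0.5521 = 0.7078.
x̄₁ − x̄₂ = 18.5 − 17.8 = 0.7000.
CI: 0.7000 ± 0.7078 = (-0.01, 1.41).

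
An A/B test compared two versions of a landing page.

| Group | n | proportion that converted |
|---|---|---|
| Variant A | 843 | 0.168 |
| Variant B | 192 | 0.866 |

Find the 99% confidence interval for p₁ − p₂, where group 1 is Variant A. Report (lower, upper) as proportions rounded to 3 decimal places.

SE₁ = √(p̂₁(1−p̂₁)/n₁) = √(0.1680·0.8320/843) = 0.01288; SE₂ = √(0.8660·0.1340/192) = 0.02458.
Independent samples: SE of the difference = √(SE₁² + SE₂²) = √(0.0001658944 + 0.0006041764) = 0.02775.
z* for 99% confidence is 2.576, so the margin of error is 2.576 × 0.02775 = 0.07148.
Point estimate p̂₁ − p̂₂ = 0.1680 − 0.8660 = -0.6980.
-0.6980 ± 0.07148 → (-0.769, -0.627).

(-0.769, -0.627)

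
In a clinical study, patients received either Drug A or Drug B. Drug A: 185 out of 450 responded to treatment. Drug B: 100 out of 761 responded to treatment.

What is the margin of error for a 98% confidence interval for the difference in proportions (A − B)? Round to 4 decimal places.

0.0610

p̂₁ = 185/450 = 0.4111 and p̂₂ = 100/761 = 0.1314.
SE₁ = √(p̂₁(1−p̂₁)/n₁) = √(0.4111·0.5889/450) = 0.02319; SE₂ = √(0.1314·0.8686/761) = 0.01225.
Independent samples: SE of the difference = √(SE₁² + SE₂²) = √(0.0005377761 + 0.0001500625) = 0.02623.
z* for 98% confidence is 2.326, so the margin of error is 2.326 × 0.02623 = 0.06101.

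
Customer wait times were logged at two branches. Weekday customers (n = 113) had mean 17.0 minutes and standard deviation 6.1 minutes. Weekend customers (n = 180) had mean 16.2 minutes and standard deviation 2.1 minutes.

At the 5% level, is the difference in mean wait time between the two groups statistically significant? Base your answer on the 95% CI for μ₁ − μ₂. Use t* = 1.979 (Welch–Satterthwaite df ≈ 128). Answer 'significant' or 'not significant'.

not significant

Standard errors of each mean: 6.1/√113 = 0.5738 and 2.1/√180 = 0.1565.
SE(x̄₁ − x̄₂) = √(0.5738² + 0.1565²) = 0.5948 for independent samples with unequal variances.
With t* = 1.979, the margin is 1.979 × 0.5948 = 1.1771.
x̄₁ − x̄₂ = 17.0 − 16.2 = 0.8000; the interval is 0.8000 ± 1.1771 = (-0.3771, 1.9771).
The interval (-0.3771, 1.9771) contains 0, so the difference is not significant.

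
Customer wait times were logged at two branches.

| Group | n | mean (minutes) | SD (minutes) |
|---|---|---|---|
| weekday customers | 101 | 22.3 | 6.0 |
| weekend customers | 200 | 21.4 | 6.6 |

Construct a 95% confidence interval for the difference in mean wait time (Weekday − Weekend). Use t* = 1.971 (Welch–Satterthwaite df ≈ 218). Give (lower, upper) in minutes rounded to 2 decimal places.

SE₁ = s₁/√n₁ = 6.0/√101 = 0.5970; SE₂ = 6.6/√200 = 0.4667.
Independent samples, unequal variances: SE_diff = √(SE₁² + SE₂²) = √(0.356409 + 0.21780889) = 0.7578.
t* = 1.971, so margin of error = 1.971 × 0.7578 = 1.4936.
Difference in means = 22.3 − 21.4 = 0.9000.
0.9000 ± 1.4936 → (-0.59, 2.39).

(-0.59, 2.39)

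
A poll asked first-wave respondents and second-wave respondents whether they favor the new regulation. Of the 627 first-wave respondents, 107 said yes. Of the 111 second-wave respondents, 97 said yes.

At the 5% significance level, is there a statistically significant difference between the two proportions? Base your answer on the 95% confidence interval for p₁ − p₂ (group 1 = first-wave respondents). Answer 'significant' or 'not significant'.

First, p̂₁ = 107/627 = 0.1707; p̂₂ = 97/111 = 0.8739.
The two standard errors are √(0.1707×0.8293/627) = 0.01503 and √(0.8739×0.1261/111) = 0.03151.
Because the samples are independent, SE_diff = √(0.01503² + 0.03151²) = 0.03491.
Using z* = 1.960 for 95%, ME = 1.960 × 0.03491 = 0.06842.
p̂₁ − p̂₂ = -0.7032; interval -0.7032 ± 0.06842 gives (-0.77162, -0.63478).
The interval (-0.77162, -0.63478) does not contain 0, so the difference is significant.

significant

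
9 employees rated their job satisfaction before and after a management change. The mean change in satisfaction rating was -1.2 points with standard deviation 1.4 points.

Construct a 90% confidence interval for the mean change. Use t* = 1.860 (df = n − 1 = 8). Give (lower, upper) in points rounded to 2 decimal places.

(-2.07, -0.33)

This is a matched-pairs design, so SE = s_d/√n = 1.4/√9 = 0.4667.
Margin = 1.860 × 0.4667 = 0.8681; the interval is -1.2 ± 0.8681 = (-2.07, -0.33).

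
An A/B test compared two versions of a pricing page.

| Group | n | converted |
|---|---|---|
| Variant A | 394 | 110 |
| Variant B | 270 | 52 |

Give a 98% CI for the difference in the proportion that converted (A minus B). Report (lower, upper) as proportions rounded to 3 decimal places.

First, p̂₁ = 110/394 = 0.2792; p̂₂ = 52/270 = 0.1926.
The two standard errors are √(0.2792×0.7208/394) = 0.02260 and √(0.1926×0.8074/270) = 0.02400.
Because the samples are independent, SE_diff = √(0.02260² + 0.02400²) = 0.03297.
Using z* = 2.326 for 98%, ME = 2.326 × 0.03297 = 0.07669.
p̂₁ − p̂₂ = 0.0866; interval 0.0866 ± 0.07669 gives (0.010, 0.163).

(0.010, 0.163)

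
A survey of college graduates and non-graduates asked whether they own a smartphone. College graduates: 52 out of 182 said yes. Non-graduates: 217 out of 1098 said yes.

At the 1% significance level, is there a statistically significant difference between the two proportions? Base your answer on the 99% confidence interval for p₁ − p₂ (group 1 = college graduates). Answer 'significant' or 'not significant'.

Sample proportions: 52/182 = 0.2857, 217/1098 = 0.1976.
Each SE is √(p̂(1−p̂)/n): √(0.2857·0.7143/182) = 0.03349 and √(0.1976·0.8024/1098) = 0.01202.
SE(p̂₁ − p̂₂) = √(SE₁² + SE₂²) = √(0.0011215801 + 0.0001444804) = 0.03558, since the two samples are independent.
At 99% confidence z* = 2.576; margin = 2.576 × 0.03558 = 0.09165.
The difference is 0.2857 − 0.1976 = 0.0881, so the interval is 0.0881 ± 0.09165 = (-0.00355, 0.17975).
The interval (-0.00355, 0.17975) contains 0, so the difference is not significant.

not significant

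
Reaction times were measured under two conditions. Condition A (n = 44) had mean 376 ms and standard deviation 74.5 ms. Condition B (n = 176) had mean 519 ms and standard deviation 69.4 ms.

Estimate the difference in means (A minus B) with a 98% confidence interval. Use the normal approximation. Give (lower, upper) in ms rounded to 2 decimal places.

(-171.82, -114.18)

SE₁ = s₁/√n₁ = 74.5/√44 = 11.2313; SE₂ = 69.4/√176 = 5.2312.
Independent samples, unequal variances: SE_diff = √(SE₁² + SE₂²) = √(126.14209969 + 27.36545344) = 12.3898.
z* = 2.326, so margin of error = 2.326 × 12.3898 = 28.8187.
Difference in means = 376 − 519 = -143.0000.
-143.0000 ± 28.8187 → (-171.82, -114.18).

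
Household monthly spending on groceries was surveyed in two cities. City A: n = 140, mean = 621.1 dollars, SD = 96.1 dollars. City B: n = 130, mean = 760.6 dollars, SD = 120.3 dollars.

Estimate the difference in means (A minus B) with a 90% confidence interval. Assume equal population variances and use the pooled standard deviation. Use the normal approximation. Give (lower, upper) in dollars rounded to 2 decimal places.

(-161.22, -117.78)

s_p = √[((n₁−1)s₁² + (n₂−1)s₂²)/(n₁+n₂−2)] = √[(139·96.1² + 129·120.3²)/268] = 108.4248.
SE = 108.4248·√(1/140 + 1/130) = 13.2061.
With z* = 1.645, margin = 1.645 × 13.2061 = 21.7240.
x̄₁ − x̄₂ = 621.1 − 760.6 = -139.5000; interval -139.5000 ± 21.7240 = (-161.22, -117.78).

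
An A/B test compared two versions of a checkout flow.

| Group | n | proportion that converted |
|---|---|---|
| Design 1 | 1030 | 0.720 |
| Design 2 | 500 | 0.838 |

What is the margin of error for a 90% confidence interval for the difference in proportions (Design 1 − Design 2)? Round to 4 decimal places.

The two standard errors are √(0.7200×0.2800/1030) = 0.01399 and √(0.8380×0.1620/500) = 0.01648.
Because the samples are independent, SE_diff = √(0.01399² + 0.01648²) = 0.02162.
Using z* = 1.645 for 90%, ME = 1.645 × 0.02162 = 0.03556.

0.0356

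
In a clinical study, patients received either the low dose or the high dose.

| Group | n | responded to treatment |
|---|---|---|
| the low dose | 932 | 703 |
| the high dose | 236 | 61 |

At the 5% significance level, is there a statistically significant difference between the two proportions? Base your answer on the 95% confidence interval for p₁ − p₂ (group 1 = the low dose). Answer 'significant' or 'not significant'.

p̂₁ = 703/932 = 0.7543 and p̂₂ = 61/236 = 0.2585.
SE₁ = √(p̂₁(1−p̂₁)/n₁) = √(0.7543·0.2457/932) = 0.01410; SE₂ = √(0.2585·0.7415/236) = 0.02850.
Independent samples: SE of the difference = √(SE₁² + SE₂²) = √(0.00019881 + 0.00081225) = 0.03180.
z* for 95% confidence is 1.960, so the margin of error is 1.960 × 0.03180 = 0.06233.
Point estimate p̂₁ − p̂₂ = 0.7543 − 0.2585 = 0.4958.
0.4958 ± 0.06233 → (0.43347, 0.55813).
The interval (0.43347, 0.55813) does not contain 0, so the difference is significant.

significant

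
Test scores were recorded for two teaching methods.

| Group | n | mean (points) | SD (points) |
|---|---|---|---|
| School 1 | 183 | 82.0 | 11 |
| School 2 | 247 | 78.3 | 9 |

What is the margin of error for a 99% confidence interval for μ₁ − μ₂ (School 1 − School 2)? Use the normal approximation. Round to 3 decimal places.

SE₁ = s₁/√n₁ = 11/√183 = 0.8131; SE₂ = 9/√247 = 0.5727.
Independent samples, unequal variances: SE_diff = √(SE₁² + SE₂²) = √(0.66113161 + 0.32798529) = 0.9945.
z* = 2.576, so margin of error = 2.576 × 0.9945 = 2.5618.

2.562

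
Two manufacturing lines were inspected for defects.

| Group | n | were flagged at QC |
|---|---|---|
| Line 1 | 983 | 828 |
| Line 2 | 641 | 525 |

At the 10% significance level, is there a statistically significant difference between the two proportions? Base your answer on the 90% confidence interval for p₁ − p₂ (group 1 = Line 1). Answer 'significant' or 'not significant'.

p̂₁ = 828/983 = 0.8423 and p̂₂ = 525/641 = 0.8190.
SE₁ = √(p̂₁(1−p̂₁)/n₁) = √(0.8423·0.1577/983) = 0.01162; SE₂ = √(0.8190·0.1810/641) = 0.01521.
Independent samples: SE of the difference = √(SE₁² + SE₂²) = √(0.0001350244 + 0.0002313441) = 0.01914.
z* for 90% confidence is 1.645, so the margin of error is 1.645 × 0.01914 = 0.03149.
Point estimate p̂₁ − p̂₂ = 0.8423 − 0.8190 = 0.0233.
0.0233 ± 0.03149 → (-0.00819, 0.05479).
The interval (-0.00819, 0.05479) contains 0, so the difference is not significant.

not significant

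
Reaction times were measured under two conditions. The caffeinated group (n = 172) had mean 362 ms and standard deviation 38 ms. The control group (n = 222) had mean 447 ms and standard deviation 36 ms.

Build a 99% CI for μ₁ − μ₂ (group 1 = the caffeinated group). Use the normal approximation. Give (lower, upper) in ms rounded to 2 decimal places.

(-94.72, -75.28)

Per-group SEs: s₁/√n₁ = 38/√172 = 2.8975, s₂/√n₂ = 36/√222 = 2.4162.
Unpooled SE of the difference: √(8.39550625 + 5.83802244) = 3.7727.
Margin of error = z* · SE = 2.576 × 3.7727 = 9.7185.
x̄₁ − x̄₂ = 362 − 447 = -85.0000.
CI: -85.0000 ± 9.7185 = (-94.72, -75.28).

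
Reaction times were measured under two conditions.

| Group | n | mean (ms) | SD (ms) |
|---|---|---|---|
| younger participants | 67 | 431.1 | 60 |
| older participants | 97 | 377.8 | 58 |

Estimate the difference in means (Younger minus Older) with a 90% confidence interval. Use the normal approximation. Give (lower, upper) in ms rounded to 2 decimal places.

SE₁ = s₁/√n₁ = 60/√67 = 7.3302; SE₂ = 58/√97 = 5.8890.
Independent samples, unequal variances: SE_diff = √(SE₁² + SE₂²) = √(53.73183204 + 34.680321) = 9.4028.
z* = 1.645, so margin of error = 1.645 × 9.4028 = 15.4676.
Difference in means = 431.1 − 377.8 = 53.3000.
53.3000 ± 15.4676 → (37.83, 68.77).

(37.83, 68.77)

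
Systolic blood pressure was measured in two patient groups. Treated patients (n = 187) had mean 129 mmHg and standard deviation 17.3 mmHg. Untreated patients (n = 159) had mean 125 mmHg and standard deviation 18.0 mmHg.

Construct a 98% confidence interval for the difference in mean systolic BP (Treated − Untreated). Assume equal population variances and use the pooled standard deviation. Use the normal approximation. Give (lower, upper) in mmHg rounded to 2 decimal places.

(-0.42, 8.42)

Pooled variance s_p² = [186·17.3² + 158·18.0²] / (187+159−2) = 310.6394, so s_p = 17.6250.
SE_diff = s_p·√(1/n₁ + 1/n₂) = 17.6250·√(1/187 + 1/159) = 1.9013.
z* = 2.326; margin = 2.326 × 1.9013 = 4.4224.
Difference = 129 − 125 = 4.0000.
4.0000 ± 4.4224 → (-0.42, 8.42).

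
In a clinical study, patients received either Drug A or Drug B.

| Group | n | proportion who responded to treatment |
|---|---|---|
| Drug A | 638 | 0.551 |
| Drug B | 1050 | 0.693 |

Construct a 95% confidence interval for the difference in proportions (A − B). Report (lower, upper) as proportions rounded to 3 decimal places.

(-0.190, -0.094)

SE₁ = √(p̂₁(1−p̂₁)/n₁) = √(0.5510·0.4490/638) = 0.01969; SE₂ = √(0.6930·0.3070/1050) = 0.01423.
Independent samples: SE of the difference = √(SE₁² + SE₂²) = √(0.0003876961 + 0.0002024929) = 0.02429.
z* for 95% confidence is 1.960, so the margin of error is 1.960 × 0.02429 = 0.04761.
Point estimate p̂₁ − p̂₂ = 0.5510 − 0.6930 = -0.1420.
-0.1420 ± 0.04761 → (-0.190, -0.094).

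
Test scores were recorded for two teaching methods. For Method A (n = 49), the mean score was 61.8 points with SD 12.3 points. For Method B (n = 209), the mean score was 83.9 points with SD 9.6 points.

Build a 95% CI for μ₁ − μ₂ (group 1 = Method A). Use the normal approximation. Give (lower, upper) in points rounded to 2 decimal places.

Per-group SEs: s₁/√n₁ = 12.3/√49 = 1.7571, s₂/√n₂ = 9.6/√209 = 0.6640.
Unpooled SE of the difference: √(3.08740041 + 0.440896) = 1.8784.
Margin of error = z* · SE = 1.960 × 1.8784 = 3.6817.
x̄₁ − x̄₂ = 61.8 − 83.9 = -22.1000.
CI: -22.1000 ± 3.6817 = (-25.78, -18.42).

(-25.78, -18.42)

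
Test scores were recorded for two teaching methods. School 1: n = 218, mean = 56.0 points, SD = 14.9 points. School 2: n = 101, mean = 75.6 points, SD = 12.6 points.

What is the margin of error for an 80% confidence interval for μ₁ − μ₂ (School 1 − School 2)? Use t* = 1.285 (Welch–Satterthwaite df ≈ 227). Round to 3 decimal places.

Per-group SEs: s₁/√n₁ = 14.9/√218 = 1.0092, s₂/√n₂ = 12.6/√101 = 1.2537.
Unpooled SE of the difference: √(1.01848464 + 1.57176369) = 1.6094.
Margin of error = t* · SE = 1.285 × 1.6094 = 2.0681.

2.068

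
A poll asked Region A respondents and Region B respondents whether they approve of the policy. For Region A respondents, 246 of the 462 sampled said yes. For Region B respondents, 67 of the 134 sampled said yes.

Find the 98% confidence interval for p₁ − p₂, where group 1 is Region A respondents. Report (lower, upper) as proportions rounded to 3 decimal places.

Sample proportions: 246/462 = 0.5325, 67/134 = 0.5000.
Each SE is √(p̂(1−p̂)/n): √(0.5325·0.4675/462) = 0.02321 and √(0.5000·0.5000/134) = 0.04319.
SE(p̂₁ − p̂₂) = √(SE₁² + SE₂²) = √(0.0005387041 + 0.0018653761) = 0.04903, since the two samples are independent.
At 98% confidence z* = 2.326; margin = 2.326 × 0.04903 = 0.11404.
The difference is 0.5325 − 0.5000 = 0.0325, so the interval is 0.0325 ± 0.11404 = (-0.082, 0.147).

(-0.082, 0.147)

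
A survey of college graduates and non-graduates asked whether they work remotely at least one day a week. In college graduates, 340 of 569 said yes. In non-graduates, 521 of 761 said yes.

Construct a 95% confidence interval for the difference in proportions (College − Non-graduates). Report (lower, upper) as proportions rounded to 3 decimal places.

(-0.139, -0.035)

p̂₁ = 340/569 = 0.5975 and p̂₂ = 521/761 = 0.6846.
SE₁ = √(p̂₁(1−p̂₁)/n₁) = √(0.5975·0.4025/569) = 0.02056; SE₂ = √(0.6846·0.3154/761) = 0.01684.
Independent samples: SE of the difference = √(SE₁² + SE₂²) = √(0.0004227136 + 0.0002835856) = 0.02658.
z* for 95% confidence is 1.960, so the margin of error is 1.960 × 0.02658 = 0.05210.
Point estimate p̂₁ − p̂₂ = 0.5975 − 0.6846 = -0.0871.
-0.0871 ± 0.05210 → (-0.139, -0.035).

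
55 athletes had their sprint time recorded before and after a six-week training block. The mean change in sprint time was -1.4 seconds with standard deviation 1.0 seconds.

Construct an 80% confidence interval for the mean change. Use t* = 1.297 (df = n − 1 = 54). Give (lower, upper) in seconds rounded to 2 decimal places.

This is a matched-pairs design, so SE = s_d/√n = 1.0/√55 = 0.1348.
Margin = 1.297 × 0.1348 = 0.1748; the interval is -1.4 ± 0.1748 = (-1.57, -1.23).

(-1.57, -1.23)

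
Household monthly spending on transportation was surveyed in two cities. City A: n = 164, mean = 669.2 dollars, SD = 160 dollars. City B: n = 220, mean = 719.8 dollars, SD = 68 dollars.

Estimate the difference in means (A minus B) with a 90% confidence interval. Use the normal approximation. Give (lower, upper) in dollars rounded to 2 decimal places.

SE₁ = s₁/√n₁ = 160/√164 = 12.4939; SE₂ = 68/√220 = 4.5846.
Independent samples, unequal variances: SE_diff = √(SE₁² + SE₂²) = √(156.09753721 + 21.01855716) = 13.3085.
z* = 1.645, so margin of error = 1.645 × 13.3085 = 21.8925.
Difference in means = 669.2 − 719.8 = -50.6000.
-50.6000 ± 21.8925 → (-72.49, -28.71).

(-72.49, -28.71)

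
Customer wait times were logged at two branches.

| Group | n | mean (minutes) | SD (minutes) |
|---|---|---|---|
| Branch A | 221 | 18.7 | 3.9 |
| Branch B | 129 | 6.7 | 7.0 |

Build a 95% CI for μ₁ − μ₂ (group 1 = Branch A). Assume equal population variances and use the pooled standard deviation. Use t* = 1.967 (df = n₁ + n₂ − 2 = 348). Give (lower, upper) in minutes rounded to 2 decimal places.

s_p = √[((n₁−1)s₁² + (n₂−1)s₂²)/(n₁+n₂−2)] = √[(220·3.9² + 128·7.0²)/348] = 5.2572.
SE = 5.2572·√(1/221 + 1/129) = 0.5825.
With t* = 1.967, margin = 1.967 × 0.5825 = 1.1458.
x̄₁ − x̄₂ = 18.7 − 6.7 = 12.0000; interval 12.0000 ± 1.1458 = (10.85, 13.15).

(10.85, 13.15)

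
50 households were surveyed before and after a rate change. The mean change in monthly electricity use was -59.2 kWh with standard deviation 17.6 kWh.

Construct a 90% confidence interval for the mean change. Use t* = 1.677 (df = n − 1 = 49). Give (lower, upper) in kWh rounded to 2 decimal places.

(-63.37, -55.03)

This is a matched-pairs design, so SE = s_d/√n = 17.6/√50 = 2.4890.
Margin = 1.677 × 2.4890 = 4.1741; the interval is -59.2 ± 4.1741 = (-63.37, -55.03).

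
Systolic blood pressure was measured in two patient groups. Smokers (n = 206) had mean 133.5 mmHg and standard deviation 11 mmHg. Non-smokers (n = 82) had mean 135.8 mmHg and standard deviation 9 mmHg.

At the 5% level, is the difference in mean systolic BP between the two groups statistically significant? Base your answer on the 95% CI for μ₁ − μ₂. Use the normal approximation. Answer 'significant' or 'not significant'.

not significant

Standard errors of each mean: 11/√206 = 0.7664 and 9/√82 = 0.9939.
SE(x̄₁ − x̄₂) = √(0.7664² + 0.9939²) = 1.2551 for independent samples with unequal variances.
With z* = 1.960, the margin is 1.960 × 1.2551 = 2.4600.
x̄₁ − x̄₂ = 133.5 − 135.8 = -2.3000; the interval is -2.3000 ± 2.4600 = (-4.7600, 0.1600).
The interval (-4.7600, 0.1600) contains 0, so the difference is not significant.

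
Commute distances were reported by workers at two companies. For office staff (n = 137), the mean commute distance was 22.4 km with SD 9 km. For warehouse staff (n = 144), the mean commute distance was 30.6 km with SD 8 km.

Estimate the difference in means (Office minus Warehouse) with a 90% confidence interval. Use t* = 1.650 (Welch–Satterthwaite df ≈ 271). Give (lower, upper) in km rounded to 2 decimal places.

(-9.88, -6.52)

Per-group SEs: s₁/√n₁ = 9/√137 = 0.7689, s₂/√n₂ = 8/√144 = 0.6667.
Unpooled SE of the difference: √(0.59120721 + 0.44448889) = 1.0177.
Margin of error = t* · SE = 1.650 × 1.0177 = 1.6792.
x̄₁ − x̄₂ = 22.4 − 30.6 = -8.2000.
CI: -8.2000 ± 1.6792 = (-9.88, -6.52).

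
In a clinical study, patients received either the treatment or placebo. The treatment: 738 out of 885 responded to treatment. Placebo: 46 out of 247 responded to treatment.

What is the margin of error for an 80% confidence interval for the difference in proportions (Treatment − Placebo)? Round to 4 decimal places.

0.0356

Sample proportions: 738/885 = 0.8339, 46/247 = 0.1862.
Each SE is √(p̂(1−p̂)/n): √(0.8339·0.1661/885) = 0.01251 and √(0.1862·0.8138/247) = 0.02477.
SE(p̂₁ − p̂₂) = √(SE₁² + SE₂²) = √(0.0001565001 + 0.0006135529) = 0.02775, since the two samples are independent.
At 80% confidence z* = 1.282; margin = 1.282 × 0.02775 = 0.03558.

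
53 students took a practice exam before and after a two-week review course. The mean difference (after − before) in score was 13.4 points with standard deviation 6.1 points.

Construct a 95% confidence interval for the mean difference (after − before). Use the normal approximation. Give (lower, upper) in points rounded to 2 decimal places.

(11.76, 15.04)

Paired design: SE = s_d/√n = 6.1/√53 = 0.8379.
z* = 1.960; margin of error = 1.960 × 0.8379 = 1.6423.
13.4 ± 1.6423 → (11.76, 15.04).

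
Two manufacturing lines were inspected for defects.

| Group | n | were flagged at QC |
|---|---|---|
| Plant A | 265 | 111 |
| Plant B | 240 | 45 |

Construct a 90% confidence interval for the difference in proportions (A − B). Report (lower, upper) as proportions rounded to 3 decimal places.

Sample proportions: 111/265 = 0.4189, 45/240 = 0.1875.
Each SE is √(p̂(1−p̂)/n): √(0.4189·0.5811/265) = 0.03031 and √(0.1875·0.8125/240) = 0.02519.
SE(p̂₁ − p̂₂) = √(SE₁² + SE₂²) = √(0.0009186961 + 0.0006345361) = 0.03941, since the two samples are independent.
At 90% confidence z* = 1.645; margin = 1.645 × 0.03941 = 0.06483.
The difference is 0.4189 − 0.1875 = 0.2314, so the interval is 0.2314 ± 0.06483 = (0.167, 0.296).

(0.167, 0.296)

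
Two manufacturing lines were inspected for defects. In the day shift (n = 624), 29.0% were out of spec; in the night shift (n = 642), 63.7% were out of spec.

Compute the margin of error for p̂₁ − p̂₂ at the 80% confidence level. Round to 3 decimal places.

SE₁ = √(p̂₁(1−p̂₁)/n₁) = √(0.2900·0.7100/624) = 0.01817; SE₂ = √(0.6370·0.3630/642) = 0.01898.
Independent samples: SE of the difference = √(SE₁² + SE₂²) = √(0.0003301489 + 0.0003602404) = 0.02628.
z* for 80% confidence is 1.282, so the margin of error is 1.282 × 0.02628 = 0.03369.

0.034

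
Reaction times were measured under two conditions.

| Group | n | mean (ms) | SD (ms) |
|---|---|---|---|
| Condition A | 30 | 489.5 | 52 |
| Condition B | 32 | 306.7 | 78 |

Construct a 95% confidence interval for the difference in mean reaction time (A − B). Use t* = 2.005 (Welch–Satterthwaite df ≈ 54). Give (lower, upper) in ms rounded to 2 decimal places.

(149.23, 216.37)

Per-group SEs: s₁/√n₁ = 52/√30 = 9.4939, s₂/√n₂ = 78/√32 = 13.7886.
Unpooled SE of the difference: √(90.13413721 + 190.12548996) = 16.7410.
Margin of error = t* · SE = 2.005 × 16.7410 = 33.5657.
x̄₁ − x̄₂ = 489.5 − 306.7 = 182.8000.
CI: 182.8000 ± 33.5657 = (149.23, 216.37).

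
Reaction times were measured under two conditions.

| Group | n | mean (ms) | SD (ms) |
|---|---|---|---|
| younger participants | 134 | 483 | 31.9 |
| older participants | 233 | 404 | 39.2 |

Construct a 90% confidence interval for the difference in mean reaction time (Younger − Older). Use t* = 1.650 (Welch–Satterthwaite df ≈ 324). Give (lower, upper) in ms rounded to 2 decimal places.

SE₁ = s₁/√n₁ = 31.9/√134 = 2.7557; SE₂ = 39.2/√233 = 2.5681.
Independent samples, unequal variances: SE_diff = √(SE₁² + SE₂²) = √(7.59388249 + 6.59513761) = 3.7668.
t* = 1.650, so margin of error = 1.650 × 3.7668 = 6.2152.
Difference in means = 483 − 404 = 79.0000.
79.0000 ± 6.2152 → (72.78, 85.22).

(72.78, 85.22)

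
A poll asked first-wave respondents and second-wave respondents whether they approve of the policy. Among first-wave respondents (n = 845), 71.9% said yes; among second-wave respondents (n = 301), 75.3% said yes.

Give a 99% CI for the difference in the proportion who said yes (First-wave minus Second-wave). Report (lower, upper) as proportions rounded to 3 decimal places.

The two standard errors are √(0.7190×0.2810/845) = 0.01546 and √(0.7530×0.2470/301) = 0.02486.
Because the samples are independent, SE_diff = √(0.01546² + 0.02486²) = 0.02928.
Using z* = 2.576 for 99%, ME = 2.576 × 0.02928 = 0.07543.
p̂₁ − p̂₂ = -0.0340; interval -0.0340 ± 0.07543 gives (-0.109, 0.041).

(-0.109, 0.041)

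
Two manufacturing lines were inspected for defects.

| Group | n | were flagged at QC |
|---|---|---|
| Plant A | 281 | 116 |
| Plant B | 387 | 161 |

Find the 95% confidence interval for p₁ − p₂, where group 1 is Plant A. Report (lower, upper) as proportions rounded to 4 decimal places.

Sample proportions: 116/281 = 0.4128, 161/387 = 0.4160.
Each SE is √(p̂(1−p̂)/n): √(0.4128·0.5872/281) = 0.02937 and √(0.4160·0.5840/387) = 0.02506.
SE(p̂₁ − p̂₂) = √(SE₁² + SE₂²) = √(0.0008625969 + 0.0006280036) = 0.03861, since the two samples are independent.
At 95% confidence z* = 1.960; margin = 1.960 × 0.03861 = 0.07568.
The difference is 0.4128 − 0.4160 = -0.0032, so the interval is -0.0032 ± 0.07568 = (-0.0789, 0.0725).

(-0.0789, 0.0725)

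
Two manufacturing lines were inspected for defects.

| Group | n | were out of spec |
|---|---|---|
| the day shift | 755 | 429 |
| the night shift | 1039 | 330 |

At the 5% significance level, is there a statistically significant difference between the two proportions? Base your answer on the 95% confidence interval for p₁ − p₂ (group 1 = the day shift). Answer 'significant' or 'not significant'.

significant

First, p̂₁ = 429/755 = 0.5682; p̂₂ = 330/1039 = 0.3176.
The two standard errors are √(0.5682×0.4318/755) = 0.01803 and √(0.3176×0.6824/1039) = 0.01444.
Because the samples are independent, SE_diff = √(0.01803² + 0.01444²) = 0.02310.
Using z* = 1.960 for 95%, ME = 1.960 × 0.02310 = 0.04528.
p̂₁ − p̂₂ = 0.2506; interval 0.2506 ± 0.04528 gives (0.20532, 0.29588).
The interval (0.20532, 0.29588) does not contain 0, so the difference is significant.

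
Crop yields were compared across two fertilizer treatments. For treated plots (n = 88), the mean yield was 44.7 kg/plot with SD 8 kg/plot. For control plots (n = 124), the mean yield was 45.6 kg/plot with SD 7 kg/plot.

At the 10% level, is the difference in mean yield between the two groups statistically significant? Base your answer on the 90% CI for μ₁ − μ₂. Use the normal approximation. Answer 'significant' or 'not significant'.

not significant

Per-group SEs: s₁/√n₁ = 8/√88 = 0.8528, s₂/√n₂ = 7/√124 = 0.6286.
Unpooled SE of the difference: √(0.72726784 + 0.39513796) = 1.0594.
Margin of error = z* · SE = 1.645 × 1.0594 = 1.7427.
x̄₁ − x̄₂ = 44.7 − 45.6 = -0.9000.
CI: -0.9000 ± 1.7427 = (-2.6427, 0.8427).
The interval (-2.6427, 0.8427) contains 0, so the difference is not significant.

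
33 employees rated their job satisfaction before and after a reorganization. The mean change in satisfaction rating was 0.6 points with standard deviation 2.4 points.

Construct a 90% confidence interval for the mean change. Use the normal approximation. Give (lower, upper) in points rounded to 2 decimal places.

(-0.09, 1.29)

Paired design: SE = s_d/√n = 2.4/√33 = 0.4178.
z* = 1.645; margin of error = 1.645 × 0.4178 = 0.6873.
0.6 ± 0.6873 → (-0.09, 1.29).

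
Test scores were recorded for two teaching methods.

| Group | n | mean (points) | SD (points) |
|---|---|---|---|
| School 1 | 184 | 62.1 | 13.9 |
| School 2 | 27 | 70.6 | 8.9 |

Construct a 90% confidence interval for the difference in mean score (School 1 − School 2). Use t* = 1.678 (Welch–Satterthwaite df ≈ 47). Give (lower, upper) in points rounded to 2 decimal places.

SE₁ = s₁/√n₁ = 13.9/√184 = 1.0247; SE₂ = 8.9/√27 = 1.7128.
Independent samples, unequal variances: SE_diff = √(SE₁² + SE₂²) = √(1.05001009 + 2.93368384) = 1.9959.
t* = 1.678, so margin of error = 1.678 × 1.9959 = 3.3491.
Difference in means = 62.1 − 70.6 = -8.5000.
-8.5000 ± 3.3491 → (-11.85, -5.15).

(-11.85, -5.15)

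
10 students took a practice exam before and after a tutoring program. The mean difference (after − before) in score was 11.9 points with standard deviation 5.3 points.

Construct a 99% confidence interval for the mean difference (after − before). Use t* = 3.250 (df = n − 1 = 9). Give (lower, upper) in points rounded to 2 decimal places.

(6.45, 17.35)

This is a matched-pairs design, so SE = s_d/√n = 5.3/√10 = 1.6760.
Margin = 3.250 × 1.6760 = 5.4470; the interval is 11.9 ± 5.4470 = (6.45, 17.35).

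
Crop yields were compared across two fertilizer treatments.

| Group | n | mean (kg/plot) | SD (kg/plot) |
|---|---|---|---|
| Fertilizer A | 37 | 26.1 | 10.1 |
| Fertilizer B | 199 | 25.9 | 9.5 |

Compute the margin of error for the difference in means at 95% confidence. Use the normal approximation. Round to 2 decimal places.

3.51

Per-group SEs: s₁/√n₁ = 10.1/√37 = 1.6604, s₂/√n₂ = 9.5/√199 = 0.6734.
Unpooled SE of the difference: √(2.75692816 + 0.45346756) = 1.7918.
Margin of error = z* · SE = 1.960 × 1.7918 = 3.5119.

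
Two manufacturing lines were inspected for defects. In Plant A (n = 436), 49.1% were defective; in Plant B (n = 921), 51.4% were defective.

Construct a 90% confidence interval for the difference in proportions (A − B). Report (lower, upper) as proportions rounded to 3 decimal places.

(-0.071, 0.025)

Each SE is √(p̂(1−p̂)/n): √(0.4910·0.5090/436) = 0.02394 and √(0.5140·0.4860/921) = 0.01647.
SE(p̂₁ − p̂₂) = √(SE₁² + SE₂²) = √(0.0005731236 + 0.0002712609) = 0.02906, since the two samples are independent.
At 90% confidence z* = 1.645; margin = 1.645 × 0.02906 = 0.04780.
The difference is 0.4910 − 0.5140 = -0.0230, so the interval is -0.0230 ± 0.04780 = (-0.071, 0.025).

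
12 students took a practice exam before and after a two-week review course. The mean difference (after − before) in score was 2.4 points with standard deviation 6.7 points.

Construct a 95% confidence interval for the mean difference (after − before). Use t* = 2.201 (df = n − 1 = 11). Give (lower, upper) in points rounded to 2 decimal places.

Paired design: SE = s_d/√n = 6.7/√12 = 1.9341.
t* = 2.201; margin of error = 2.201 × 1.9341 = 4.2570.
2.4 ± 4.2570 → (-1.86, 6.66).

(-1.86, 6.66)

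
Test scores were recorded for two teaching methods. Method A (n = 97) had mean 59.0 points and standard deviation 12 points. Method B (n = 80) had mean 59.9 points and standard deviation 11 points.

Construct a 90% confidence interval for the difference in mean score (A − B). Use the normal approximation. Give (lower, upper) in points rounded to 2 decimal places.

Per-group SEs: s₁/√n₁ = 12/√97 = 1.2184, s₂/√n₂ = 11/√80 = 1.2298.
Unpooled SE of the difference: √(1.48449856 + 1.51240804) = 1.7312.
Margin of error = z* · SE = 1.645 × 1.7312 = 2.8478.
x̄₁ − x̄₂ = 59.0 − 59.9 = -0.9000.
CI: -0.9000 ± 2.8478 = (-3.75, 1.95).

(-3.75, 1.95)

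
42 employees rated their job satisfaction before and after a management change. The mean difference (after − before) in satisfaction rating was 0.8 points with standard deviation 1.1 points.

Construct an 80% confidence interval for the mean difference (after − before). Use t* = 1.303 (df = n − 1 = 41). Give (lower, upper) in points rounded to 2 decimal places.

Paired design: SE = s_d/√n = 1.1/√42 = 0.1697.
t* = 1.303; margin of error = 1.303 × 0.1697 = 0.2211.
0.8 ± 0.2211 → (0.58, 1.02).

(0.58, 1.02)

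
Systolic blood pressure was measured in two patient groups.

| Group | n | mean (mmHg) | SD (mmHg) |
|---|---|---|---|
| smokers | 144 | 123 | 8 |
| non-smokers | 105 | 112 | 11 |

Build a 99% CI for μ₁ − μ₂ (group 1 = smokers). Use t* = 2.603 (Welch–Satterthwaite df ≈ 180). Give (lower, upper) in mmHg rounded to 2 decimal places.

Per-group SEs: s₁/√n₁ = 8/√144 = 0.6667, s₂/√n₂ = 11/√105 = 1.0735.
Unpooled SE of the difference: √(0.44448889 + 1.15240225) = 1.2637.
Margin of error = t* · SE = 2.603 × 1.2637 = 3.2894.
x̄₁ − x̄₂ = 123 − 112 = 11.0000.
CI: 11.0000 ± 3.2894 = (7.71, 14.29).

(7.71, 14.29)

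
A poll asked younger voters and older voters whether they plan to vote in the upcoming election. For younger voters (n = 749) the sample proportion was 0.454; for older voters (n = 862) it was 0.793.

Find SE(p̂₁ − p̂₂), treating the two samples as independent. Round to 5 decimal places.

0.02283

Each SE is √(p̂(1−p̂)/n): √(0.4540·0.5460/749) = 0.01819 and √(0.7930·0.2070/862) = 0.01380.
SE(p̂₁ − p̂₂) = √(SE₁² + SE₂²) = √(0.0003308761 + 0.00019044) = 0.02283, since the two samples are independent.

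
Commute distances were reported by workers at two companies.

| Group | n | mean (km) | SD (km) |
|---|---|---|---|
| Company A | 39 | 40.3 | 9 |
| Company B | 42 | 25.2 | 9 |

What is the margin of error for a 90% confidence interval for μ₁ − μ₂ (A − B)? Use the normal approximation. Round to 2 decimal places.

3.29

Standard errors of each mean: 9/√39 = 1.4412 and 9/√42 = 1.3887.
SE(x̄₁ − x̄₂) = √(1.4412² + 1.3887²) = 2.0014 for independent samples with unequal variances.
With z* = 1.645, the margin is 1.645 × 2.0014 = 3.2923.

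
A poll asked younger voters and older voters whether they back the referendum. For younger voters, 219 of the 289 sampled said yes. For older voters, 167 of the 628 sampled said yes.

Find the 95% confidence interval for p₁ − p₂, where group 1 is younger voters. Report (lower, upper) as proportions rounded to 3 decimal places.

First, p̂₁ = 219/289 = 0.7578; p̂₂ = 167/628 = 0.2659.
The two standard errors are √(0.7578×0.2422/289) = 0.02520 and √(0.2659×0.7341/628) = 0.01763.
Because the samples are independent, SE_diff = √(0.02520² + 0.01763²) = 0.03075.
Using z* = 1.960 for 95%, ME = 1.960 × 0.03075 = 0.06027.
p̂₁ − p̂₂ = 0.4919; interval 0.4919 ± 0.06027 gives (0.432, 0.552).

(0.432, 0.552)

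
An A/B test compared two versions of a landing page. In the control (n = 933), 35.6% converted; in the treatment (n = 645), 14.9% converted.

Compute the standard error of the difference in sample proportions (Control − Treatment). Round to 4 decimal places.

The two standard errors are √(0.3560×0.6440/933) = 0.01568 and √(0.1490×0.8510/645) = 0.01402.
Because the samples are independent, SE_diff = √(0.01568² + 0.01402²) = 0.02103.

0.0210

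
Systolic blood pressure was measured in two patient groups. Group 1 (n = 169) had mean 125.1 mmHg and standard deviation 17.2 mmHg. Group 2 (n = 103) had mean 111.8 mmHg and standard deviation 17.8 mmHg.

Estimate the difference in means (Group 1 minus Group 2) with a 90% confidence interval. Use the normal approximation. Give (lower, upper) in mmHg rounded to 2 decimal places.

SE₁ = s₁/√n₁ = 17.2/√169 = 1.3231; SE₂ = 17.8/√103 = 1.7539.
Independent samples, unequal variances: SE_diff = √(SE₁² + SE₂²) = √(1.75059361 + 3.07616521) = 2.1970.
z* = 1.645, so margin of error = 1.645 × 2.1970 = 3.6141.
Difference in means = 125.1 − 111.8 = 13.3000.
13.3000 ± 3.6141 → (9.69, 16.91).

(9.69, 16.91)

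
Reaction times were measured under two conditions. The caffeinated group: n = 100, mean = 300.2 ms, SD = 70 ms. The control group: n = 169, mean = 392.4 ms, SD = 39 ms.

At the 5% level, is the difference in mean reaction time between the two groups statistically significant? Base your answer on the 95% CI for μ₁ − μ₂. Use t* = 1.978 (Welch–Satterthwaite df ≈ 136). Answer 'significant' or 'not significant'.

Standard errors of each mean: 70/√100 = 7.0000 and 39/√169 = 3.0000.
SE(x̄₁ − x̄₂) = √(7.0000² + 3.0000²) = 7.6158 for independent samples with unequal variances.
With t* = 1.978, the margin is 1.978 × 7.6158 = 15.0641.
x̄₁ − x̄₂ = 300.2 − 392.4 = -92.2000; the interval is -92.2000 ± 15.0641 = (-107.2641, -77.1359).
The interval (-107.2641, -77.1359) does not contain 0, so the difference is significant.

significant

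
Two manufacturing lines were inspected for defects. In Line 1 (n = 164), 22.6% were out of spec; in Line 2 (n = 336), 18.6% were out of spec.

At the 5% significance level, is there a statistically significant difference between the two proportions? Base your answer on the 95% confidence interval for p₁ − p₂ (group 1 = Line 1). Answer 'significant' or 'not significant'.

Each SE is √(p̂(1−p̂)/n): √(0.2260·0.7740/164) = 0.03266 and √(0.1860·0.8140/336) = 0.02123.
SE(p̂₁ − p̂₂) = √(SE₁² + SE₂²) = √(0.0010666756 + 0.0004507129) = 0.03895, since the two samples are independent.
At 95% confidence z* = 1.960; margin = 1.960 × 0.03895 = 0.07634.
The difference is 0.2260 − 0.1860 = 0.0400, so the interval is 0.0400 ± 0.07634 = (-0.03634, 0.11634).
The interval (-0.03634, 0.11634) contains 0, so the difference is not significant.

not significant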